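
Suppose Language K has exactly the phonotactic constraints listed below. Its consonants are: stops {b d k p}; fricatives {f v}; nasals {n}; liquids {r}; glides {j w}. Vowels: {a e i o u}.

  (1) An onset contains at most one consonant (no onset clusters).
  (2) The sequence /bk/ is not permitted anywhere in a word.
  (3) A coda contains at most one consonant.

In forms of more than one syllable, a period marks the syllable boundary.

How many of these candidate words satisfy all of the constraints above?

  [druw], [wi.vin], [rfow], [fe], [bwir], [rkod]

[druw] — violates constraint 1: syllable 1 onset /dr/ has 2 consonants (> 1) → phonotactically illegal
[wi.vin] — σ1 onset /w/, coda /∅/ ok; σ2 onset /v/, coda /n/ ok → phonotactically legal
[rfow] — violates constraint 1: syllable 1 onset /rf/ has 2 consonants (> 1) → phonotactically illegal
[fe] — σ1 onset /f/, coda /∅/ ok → phonotactically legal
[bwir] — violates constraint 1: syllable 1 onset /bw/ has 2 consonants (> 1) → phonotactically illegal
[rkod] — violates constraint 1: syllable 1 onset /rk/ has 2 consonants (> 1) → phonotactically illegal
Phonotactically legal: [wi.vin], [fe] → 2.

2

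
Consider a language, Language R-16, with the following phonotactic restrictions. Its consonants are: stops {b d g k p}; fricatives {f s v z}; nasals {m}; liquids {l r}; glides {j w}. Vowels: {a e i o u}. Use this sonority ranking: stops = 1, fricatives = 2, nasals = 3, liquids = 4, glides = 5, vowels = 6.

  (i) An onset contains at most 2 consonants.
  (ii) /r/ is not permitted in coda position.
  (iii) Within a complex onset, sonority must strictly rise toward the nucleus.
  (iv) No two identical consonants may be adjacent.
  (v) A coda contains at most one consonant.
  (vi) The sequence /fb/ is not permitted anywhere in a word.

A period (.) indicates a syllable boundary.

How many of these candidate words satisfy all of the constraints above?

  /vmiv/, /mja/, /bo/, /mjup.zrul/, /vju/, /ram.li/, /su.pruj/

/vmiv/ — σ1 onset /vm/ (2→3 rises), coda /v/ ok → well-formed
/mja/ — σ1 onset /mj/ (3→5 rises), coda /∅/ ok → well-formed
/bo/ — σ1 onset /b/, coda /∅/ ok → well-formed
/mjup.zrul/ — σ1 onset /mj/ (3→5 rises), coda /p/ ok; σ2 onset /zr/ (2→4 rises), coda /l/ ok → well-formed
/vju/ — σ1 onset /vj/ (2→5 rises), coda /∅/ ok → well-formed
/ram.li/ — σ1 onset /r/, coda /m/ ok; σ2 onset /l/, coda /∅/ ok → well-formed
/su.pruj/ — σ1 onset /s/, coda /∅/ ok; σ2 onset /pr/ (1→4 rises), coda /j/ ok → well-formed
Well-formed: /vmiv/, /mja/, /bo/, /mjup.zrul/, /vju/, /ram.li/, /su.pruj/ → 7.

7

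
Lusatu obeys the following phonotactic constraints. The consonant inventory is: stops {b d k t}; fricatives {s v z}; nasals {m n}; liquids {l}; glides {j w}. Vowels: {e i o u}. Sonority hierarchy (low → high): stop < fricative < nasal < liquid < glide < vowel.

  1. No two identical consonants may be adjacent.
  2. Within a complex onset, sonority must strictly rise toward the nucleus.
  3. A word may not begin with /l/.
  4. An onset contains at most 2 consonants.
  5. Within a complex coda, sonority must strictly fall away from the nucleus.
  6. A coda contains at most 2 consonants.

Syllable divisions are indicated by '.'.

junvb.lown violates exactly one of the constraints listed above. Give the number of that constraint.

6

junvb.lown: syllable 1 coda /nvb/ has 3 consonants (> 2).
This is a violation of constraint 6: "A coda contains at most 2 consonants."
The remaining constraints (1, 2, 3, 4, 5) are satisfied.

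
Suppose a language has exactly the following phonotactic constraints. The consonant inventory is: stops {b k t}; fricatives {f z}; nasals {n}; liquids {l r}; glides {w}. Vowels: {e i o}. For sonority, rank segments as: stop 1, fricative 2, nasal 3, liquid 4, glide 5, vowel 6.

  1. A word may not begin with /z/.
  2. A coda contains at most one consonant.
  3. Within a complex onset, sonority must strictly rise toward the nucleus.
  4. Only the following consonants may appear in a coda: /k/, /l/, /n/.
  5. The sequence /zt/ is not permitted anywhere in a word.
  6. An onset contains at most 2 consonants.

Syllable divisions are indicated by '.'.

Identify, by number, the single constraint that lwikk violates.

2

lwikk: syllable 1 coda /kk/ has 2 consonants (> 1).
This is a violation of constraint 2: "A coda contains at most one consonant."
The remaining constraints (1, 3, 4, 5, 6) are satisfied.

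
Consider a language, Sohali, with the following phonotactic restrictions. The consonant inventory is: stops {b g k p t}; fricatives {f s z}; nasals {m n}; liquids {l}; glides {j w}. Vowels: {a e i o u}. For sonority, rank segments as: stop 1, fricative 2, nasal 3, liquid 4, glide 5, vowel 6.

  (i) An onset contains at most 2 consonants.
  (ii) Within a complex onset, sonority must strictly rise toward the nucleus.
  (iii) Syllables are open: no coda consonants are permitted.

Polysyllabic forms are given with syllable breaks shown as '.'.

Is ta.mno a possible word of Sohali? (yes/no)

ta.mno — violates constraint (ii): syllable 2 onset /mn/: /m/ (nasal, 3) → /n/ (nasal, 3) does not rise → ill-formed

no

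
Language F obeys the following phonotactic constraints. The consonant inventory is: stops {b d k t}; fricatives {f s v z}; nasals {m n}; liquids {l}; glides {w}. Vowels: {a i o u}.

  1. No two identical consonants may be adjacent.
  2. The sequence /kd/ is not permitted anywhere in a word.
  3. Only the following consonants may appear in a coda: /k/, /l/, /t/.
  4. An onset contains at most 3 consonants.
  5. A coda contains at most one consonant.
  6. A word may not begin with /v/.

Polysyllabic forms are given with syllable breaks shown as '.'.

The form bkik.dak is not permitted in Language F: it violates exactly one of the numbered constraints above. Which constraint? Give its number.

bkik.dak: contains banned sequence /kd/.
This is a violation of constraint 2: "The sequence /kd/ is not permitted anywhere in a word."
The remaining constraints (1, 3, 4, 5, 6) are satisfied.

2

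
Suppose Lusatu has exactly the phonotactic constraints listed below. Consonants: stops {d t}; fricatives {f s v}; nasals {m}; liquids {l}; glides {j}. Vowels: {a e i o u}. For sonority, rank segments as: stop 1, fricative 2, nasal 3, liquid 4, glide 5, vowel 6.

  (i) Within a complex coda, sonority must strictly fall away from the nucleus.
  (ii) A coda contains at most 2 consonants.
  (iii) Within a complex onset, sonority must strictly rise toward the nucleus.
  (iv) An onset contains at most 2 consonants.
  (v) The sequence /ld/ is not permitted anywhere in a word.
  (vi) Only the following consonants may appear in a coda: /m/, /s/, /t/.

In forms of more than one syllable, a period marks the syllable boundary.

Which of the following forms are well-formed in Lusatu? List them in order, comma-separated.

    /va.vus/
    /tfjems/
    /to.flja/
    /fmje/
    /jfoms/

/va.vus/ — σ1 onset /v/, coda /∅/ ok; σ2 onset /v/, coda /s/ ok → well-formed
/tfjems/ — violates constraint (iv): syllable 1 onset /tfj/ has 3 consonants (> 2) → ill-formed
/to.flja/ — violates constraint (iv): syllable 2 onset /flj/ has 3 consonants (> 2) → ill-formed
/fmje/ — violates constraint (iv): syllable 1 onset /fmj/ has 3 consonants (> 2) → ill-formed
/jfoms/ — violates constraint (iii): syllable 1 onset /jf/: /j/ (glide, 5) → /f/ (fricative, 2) does not rise → ill-formed

/va.vus/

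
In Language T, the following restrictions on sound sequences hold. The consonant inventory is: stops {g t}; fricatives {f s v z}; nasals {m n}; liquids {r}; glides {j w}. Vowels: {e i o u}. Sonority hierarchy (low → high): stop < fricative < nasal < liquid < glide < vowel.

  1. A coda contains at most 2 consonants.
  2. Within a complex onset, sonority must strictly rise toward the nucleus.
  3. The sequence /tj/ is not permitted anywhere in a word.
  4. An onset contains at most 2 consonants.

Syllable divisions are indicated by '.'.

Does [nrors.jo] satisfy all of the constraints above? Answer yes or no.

yes

[nrors.jo] — σ1 onset /nr/ (3→4 rises), coda /rs/ (2C) ok; σ2 onset /j/, coda /∅/ ok → well-formed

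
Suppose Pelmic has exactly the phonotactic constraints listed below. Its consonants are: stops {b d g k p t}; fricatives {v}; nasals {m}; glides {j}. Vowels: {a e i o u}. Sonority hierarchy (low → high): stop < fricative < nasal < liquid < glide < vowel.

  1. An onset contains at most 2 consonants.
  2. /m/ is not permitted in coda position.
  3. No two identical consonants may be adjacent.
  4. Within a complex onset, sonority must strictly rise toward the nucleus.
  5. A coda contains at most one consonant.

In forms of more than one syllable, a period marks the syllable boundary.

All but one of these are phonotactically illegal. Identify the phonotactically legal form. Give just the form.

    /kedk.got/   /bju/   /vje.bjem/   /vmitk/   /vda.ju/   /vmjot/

/kedk.got/ — violates constraint 5: syllable 1 coda /dk/ has 2 consonants (> 1) → phonotactically illegal
/bju/ — σ1 onset /bj/ (1→5 rises), coda /∅/ ok → phonotactically legal
/vje.bjem/ — violates constraint 2: syllable 2 coda contains /m/ → phonotactically illegal
/vmitk/ — violates constraint 5: syllable 1 coda /tk/ has 2 consonants (> 1) → phonotactically illegal
/vda.ju/ — violates constraint 4: syllable 1 onset /vd/: /v/ (fricative, 2) → /d/ (stop, 1) does not rise → phonotactically illegal
/vmjot/ — violates constraint 1: syllable 1 onset /vmj/ has 3 consonants (> 2) → phonotactically illegal

/bju/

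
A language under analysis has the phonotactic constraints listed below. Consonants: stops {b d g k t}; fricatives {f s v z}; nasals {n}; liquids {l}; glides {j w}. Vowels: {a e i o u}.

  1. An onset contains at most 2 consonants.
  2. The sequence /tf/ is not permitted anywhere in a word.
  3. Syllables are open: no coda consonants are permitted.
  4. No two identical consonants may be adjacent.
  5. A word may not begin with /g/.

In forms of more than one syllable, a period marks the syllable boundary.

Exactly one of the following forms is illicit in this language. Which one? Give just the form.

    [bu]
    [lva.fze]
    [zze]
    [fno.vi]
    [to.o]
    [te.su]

[bu] — σ1 onset /b/, coda /∅/ ok → licit
[lva.fze] — σ1 onset /lv/ (2C), coda /∅/ ok; σ2 onset /fz/ (2C), coda /∅/ ok → licit
[zze] — violates constraint 4: adjacent identical consonants /zz/ → illicit
[fno.vi] — σ1 onset /fn/ (2C), coda /∅/ ok; σ2 onset /v/, coda /∅/ ok → licit
[to.o] — σ1 onset /t/, coda /∅/ ok; σ2 onset /∅/, coda /∅/ ok → licit
[te.su] — σ1 onset /t/, coda /∅/ ok; σ2 onset /s/, coda /∅/ ok → licit

[zze]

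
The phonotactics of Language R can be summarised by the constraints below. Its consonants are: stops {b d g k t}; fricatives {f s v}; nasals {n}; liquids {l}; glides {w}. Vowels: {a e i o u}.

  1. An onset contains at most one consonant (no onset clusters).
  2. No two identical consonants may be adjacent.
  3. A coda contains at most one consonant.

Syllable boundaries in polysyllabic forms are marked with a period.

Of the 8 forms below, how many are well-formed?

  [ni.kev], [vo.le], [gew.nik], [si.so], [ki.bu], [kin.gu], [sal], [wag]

8

[ni.kev] — σ1 onset /n/, coda /∅/ ok; σ2 onset /k/, coda /v/ ok → well-formed
[vo.le] — σ1 onset /v/, coda /∅/ ok; σ2 onset /l/, coda /∅/ ok → well-formed
[gew.nik] — σ1 onset /g/, coda /w/ ok; σ2 onset /n/, coda /k/ ok → well-formed
[si.so] — σ1 onset /s/, coda /∅/ ok; σ2 onset /s/, coda /∅/ ok → well-formed
[ki.bu] — σ1 onset /k/, coda /∅/ ok; σ2 onset /b/, coda /∅/ ok → well-formed
[kin.gu] — σ1 onset /k/, coda /n/ ok; σ2 onset /g/, coda /∅/ ok → well-formed
[sal] — σ1 onset /s/, coda /l/ ok → well-formed
[wag] — σ1 onset /w/, coda /g/ ok → well-formed
Well-formed: [ni.kev], [vo.le], [gew.nik], [si.so], [ki.bu], [kin.gu], [sal], [wag] → 8.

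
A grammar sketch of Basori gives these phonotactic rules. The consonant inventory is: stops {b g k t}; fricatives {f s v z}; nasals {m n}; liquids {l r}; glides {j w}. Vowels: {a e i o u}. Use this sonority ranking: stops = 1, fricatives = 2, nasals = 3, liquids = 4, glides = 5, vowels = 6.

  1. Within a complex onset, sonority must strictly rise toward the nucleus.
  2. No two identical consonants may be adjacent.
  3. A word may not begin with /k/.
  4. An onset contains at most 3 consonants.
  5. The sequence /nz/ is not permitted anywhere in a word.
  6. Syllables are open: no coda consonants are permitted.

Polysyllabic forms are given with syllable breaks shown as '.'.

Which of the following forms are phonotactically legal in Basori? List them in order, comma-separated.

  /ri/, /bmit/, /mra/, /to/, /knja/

/ri/ — σ1 onset /r/, coda /∅/ ok → phonotactically legal
/bmit/ — violates constraint 6: syllable 1 coda /t/ has 1 consonant (> 0) → phonotactically illegal
/mra/ — σ1 onset /mr/ (3→4 rises), coda /∅/ ok → phonotactically legal
/to/ — σ1 onset /t/, coda /∅/ ok → phonotactically legal
/knja/ — violates constraint 3: word begins with /k/ → phonotactically illegal

/ri/, /mra/, /to/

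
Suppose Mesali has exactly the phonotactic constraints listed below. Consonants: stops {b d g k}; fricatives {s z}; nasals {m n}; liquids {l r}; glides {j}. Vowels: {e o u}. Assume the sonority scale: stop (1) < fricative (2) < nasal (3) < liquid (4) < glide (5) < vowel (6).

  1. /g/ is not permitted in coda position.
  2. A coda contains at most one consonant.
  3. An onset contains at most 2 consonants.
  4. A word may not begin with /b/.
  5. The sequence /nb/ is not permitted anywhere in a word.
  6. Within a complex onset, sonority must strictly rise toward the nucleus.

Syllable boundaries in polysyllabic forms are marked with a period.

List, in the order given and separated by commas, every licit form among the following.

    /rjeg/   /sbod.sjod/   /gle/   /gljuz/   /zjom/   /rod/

/rjeg/ — violates constraint 1: syllable 1 coda contains /g/ → illicit
/sbod.sjod/ — violates constraint 6: syllable 1 onset /sb/: /s/ (fricative, 2) → /b/ (stop, 1) does not rise → illicit
/gle/ — σ1 onset /gl/ (1→4 rises), coda /∅/ ok → licit
/gljuz/ — violates constraint 3: syllable 1 onset /glj/ has 3 consonants (> 2) → illicit
/zjom/ — σ1 onset /zj/ (2→5 rises), coda /m/ ok → licit
/rod/ — σ1 onset /r/, coda /d/ ok → licit

/gle/, /zjom/, /rod/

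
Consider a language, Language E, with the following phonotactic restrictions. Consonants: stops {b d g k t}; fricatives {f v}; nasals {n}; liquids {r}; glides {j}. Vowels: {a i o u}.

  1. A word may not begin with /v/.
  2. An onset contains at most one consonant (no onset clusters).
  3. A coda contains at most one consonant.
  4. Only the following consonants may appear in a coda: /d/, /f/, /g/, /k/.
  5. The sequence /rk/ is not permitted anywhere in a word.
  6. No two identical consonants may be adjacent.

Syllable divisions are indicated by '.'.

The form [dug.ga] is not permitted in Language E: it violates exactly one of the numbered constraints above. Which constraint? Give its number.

[dug.ga]: adjacent identical consonants /gg/.
This is a violation of constraint 6: "No two identical consonants may be adjacent."
The remaining constraints (1, 2, 3, 4, 5) are satisfied.

6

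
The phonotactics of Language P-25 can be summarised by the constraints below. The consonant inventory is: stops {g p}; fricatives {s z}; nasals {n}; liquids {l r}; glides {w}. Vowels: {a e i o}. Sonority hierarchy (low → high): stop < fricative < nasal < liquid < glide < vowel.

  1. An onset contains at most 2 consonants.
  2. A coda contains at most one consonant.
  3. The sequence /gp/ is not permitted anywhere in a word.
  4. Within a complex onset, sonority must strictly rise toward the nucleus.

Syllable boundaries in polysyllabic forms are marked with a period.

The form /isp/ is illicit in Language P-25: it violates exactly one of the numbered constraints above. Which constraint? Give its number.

2

/isp/: syllable 1 coda /sp/ has 2 consonants (> 1).
This is a violation of constraint 2: "A coda contains at most one consonant."
The remaining constraints (1, 3, 4) are satisfied.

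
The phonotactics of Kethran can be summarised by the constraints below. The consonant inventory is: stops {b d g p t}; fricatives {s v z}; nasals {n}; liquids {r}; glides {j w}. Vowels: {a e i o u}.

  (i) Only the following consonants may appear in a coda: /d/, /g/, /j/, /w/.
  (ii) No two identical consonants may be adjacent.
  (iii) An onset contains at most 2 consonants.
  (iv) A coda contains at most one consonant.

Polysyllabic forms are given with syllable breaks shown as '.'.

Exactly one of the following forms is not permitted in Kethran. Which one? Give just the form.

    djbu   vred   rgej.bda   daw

djbu

djbu — violates constraint (iii): syllable 1 onset /djb/ has 3 consonants (> 2) → not permitted
vred — σ1 onset /vr/ (2C), coda /d/ ok → permitted
rgej.bda — σ1 onset /rg/ (2C), coda /j/ ok; σ2 onset /bd/ (2C), coda /∅/ ok → permitted
daw — σ1 onset /d/, coda /w/ ok → permitted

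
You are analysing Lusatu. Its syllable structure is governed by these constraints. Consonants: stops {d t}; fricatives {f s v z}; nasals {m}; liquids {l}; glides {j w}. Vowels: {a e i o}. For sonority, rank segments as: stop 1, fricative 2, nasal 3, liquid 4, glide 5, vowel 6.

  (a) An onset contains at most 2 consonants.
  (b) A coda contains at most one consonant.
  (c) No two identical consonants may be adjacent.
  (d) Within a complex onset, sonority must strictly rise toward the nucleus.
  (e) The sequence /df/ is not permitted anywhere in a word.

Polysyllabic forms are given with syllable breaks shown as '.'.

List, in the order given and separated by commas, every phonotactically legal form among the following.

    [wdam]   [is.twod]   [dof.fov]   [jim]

[is.twod], [jim]

[wdam] — violates constraint (d): syllable 1 onset /wd/: /w/ (glide, 5) → /d/ (stop, 1) does not rise → phonotactically illegal
[is.twod] — σ1 onset /∅/, coda /s/ ok; σ2 onset /tw/ (1→5 rises), coda /d/ ok → phonotactically legal
[dof.fov] — violates constraint (c): adjacent identical consonants /ff/ → phonotactically illegal
[jim] — σ1 onset /j/, coda /m/ ok → phonotactically legal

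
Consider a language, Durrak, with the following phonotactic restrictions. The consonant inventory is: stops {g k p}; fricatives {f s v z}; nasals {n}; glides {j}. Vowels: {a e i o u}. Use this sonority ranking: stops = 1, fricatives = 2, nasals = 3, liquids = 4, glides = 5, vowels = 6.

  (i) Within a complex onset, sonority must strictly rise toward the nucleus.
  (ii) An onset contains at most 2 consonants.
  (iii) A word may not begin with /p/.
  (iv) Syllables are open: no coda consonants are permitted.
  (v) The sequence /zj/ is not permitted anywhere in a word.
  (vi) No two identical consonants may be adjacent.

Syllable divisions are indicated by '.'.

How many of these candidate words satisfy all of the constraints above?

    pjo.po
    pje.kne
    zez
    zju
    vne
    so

pjo.po — violates constraint (iii): word begins with /p/ → phonotactically illegal
pje.kne — violates constraint (iii): word begins with /p/ → phonotactically illegal
zez — violates constraint (iv): syllable 1 coda /z/ has 1 consonant (> 0) → phonotactically illegal
zju — violates constraint (v): contains banned sequence /zj/ → phonotactically illegal
vne — σ1 onset /vn/ (2→3 rises), coda /∅/ ok → phonotactically legal
so — σ1 onset /s/, coda /∅/ ok → phonotactically legal
Phonotactically legal: vne, so → 2.

2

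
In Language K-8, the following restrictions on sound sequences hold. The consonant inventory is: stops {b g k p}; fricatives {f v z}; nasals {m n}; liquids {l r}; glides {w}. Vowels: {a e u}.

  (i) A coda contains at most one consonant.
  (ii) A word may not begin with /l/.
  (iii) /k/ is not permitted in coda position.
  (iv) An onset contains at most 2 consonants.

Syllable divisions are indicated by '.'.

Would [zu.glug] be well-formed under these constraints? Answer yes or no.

yes

[zu.glug] — σ1 onset /z/, coda /∅/ ok; σ2 onset /gl/ (2C), coda /g/ ok → well-formed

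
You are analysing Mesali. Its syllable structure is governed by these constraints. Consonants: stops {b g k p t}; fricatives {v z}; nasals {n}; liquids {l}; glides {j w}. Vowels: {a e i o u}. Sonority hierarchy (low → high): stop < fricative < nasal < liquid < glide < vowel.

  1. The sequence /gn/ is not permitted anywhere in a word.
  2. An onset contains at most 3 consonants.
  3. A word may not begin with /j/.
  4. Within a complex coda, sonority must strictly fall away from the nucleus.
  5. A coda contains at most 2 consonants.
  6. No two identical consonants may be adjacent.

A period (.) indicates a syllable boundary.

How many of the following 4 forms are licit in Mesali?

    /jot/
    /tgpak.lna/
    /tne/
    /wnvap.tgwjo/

2

/jot/ — violates constraint 3: word begins with /j/ → illicit
/tgpak.lna/ — σ1 onset /tgp/ (3C), coda /k/ ok; σ2 onset /ln/ (2C), coda /∅/ ok → licit
/tne/ — σ1 onset /tn/ (2C), coda /∅/ ok → licit
/wnvap.tgwjo/ — violates constraint 2: syllable 2 onset /tgwj/ has 4 consonants (> 3) → illicit
Licit: /tgpak.lna/, /tne/ → 2.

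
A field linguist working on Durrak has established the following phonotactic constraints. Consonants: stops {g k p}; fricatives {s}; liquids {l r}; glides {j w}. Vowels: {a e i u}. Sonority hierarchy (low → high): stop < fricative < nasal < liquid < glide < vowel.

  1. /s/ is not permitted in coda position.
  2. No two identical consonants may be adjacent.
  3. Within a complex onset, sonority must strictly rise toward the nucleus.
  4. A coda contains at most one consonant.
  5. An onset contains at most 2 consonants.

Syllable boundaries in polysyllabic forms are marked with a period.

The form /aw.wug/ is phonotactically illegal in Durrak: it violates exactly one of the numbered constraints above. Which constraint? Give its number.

/aw.wug/: adjacent identical consonants /ww/.
This is a violation of constraint 2: "No two identical consonants may be adjacent."
The remaining constraints (1, 3, 4, 5) are satisfied.

2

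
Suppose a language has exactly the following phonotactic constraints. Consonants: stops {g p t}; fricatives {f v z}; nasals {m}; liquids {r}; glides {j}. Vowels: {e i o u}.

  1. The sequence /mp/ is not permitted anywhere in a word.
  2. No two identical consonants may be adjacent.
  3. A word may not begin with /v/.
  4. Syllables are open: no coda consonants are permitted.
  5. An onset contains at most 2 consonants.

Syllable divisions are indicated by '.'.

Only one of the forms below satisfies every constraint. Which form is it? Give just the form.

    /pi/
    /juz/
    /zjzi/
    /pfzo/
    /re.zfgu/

/pi/

/pi/ — σ1 onset /p/, coda /∅/ ok → permitted
/juz/ — violates constraint 4: syllable 1 coda /z/ has 1 consonant (> 0) → not permitted
/zjzi/ — violates constraint 5: syllable 1 onset /zjz/ has 3 consonants (> 2) → not permitted
/pfzo/ — violates constraint 5: syllable 1 onset /pfz/ has 3 consonants (> 2) → not permitted
/re.zfgu/ — violates constraint 5: syllable 2 onset /zfg/ has 3 consonants (> 2) → not permitted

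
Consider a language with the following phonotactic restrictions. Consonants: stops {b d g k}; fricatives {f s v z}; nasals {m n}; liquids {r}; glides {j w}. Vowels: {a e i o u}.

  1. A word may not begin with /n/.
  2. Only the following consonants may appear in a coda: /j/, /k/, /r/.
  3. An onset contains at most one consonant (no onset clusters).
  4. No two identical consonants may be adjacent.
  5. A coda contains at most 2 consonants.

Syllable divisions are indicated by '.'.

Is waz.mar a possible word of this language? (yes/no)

no

waz.mar — violates constraint 2: syllable 1 coda contains /z/, which is not a licensed coda consonant → not permitted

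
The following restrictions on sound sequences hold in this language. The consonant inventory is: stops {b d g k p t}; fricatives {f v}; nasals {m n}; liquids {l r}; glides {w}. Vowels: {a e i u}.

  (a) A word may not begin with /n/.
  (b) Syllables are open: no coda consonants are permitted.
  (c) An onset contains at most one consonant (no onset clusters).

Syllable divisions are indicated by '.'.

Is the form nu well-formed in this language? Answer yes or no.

nu — violates constraint (a): word begins with /n/ → ill-formed

no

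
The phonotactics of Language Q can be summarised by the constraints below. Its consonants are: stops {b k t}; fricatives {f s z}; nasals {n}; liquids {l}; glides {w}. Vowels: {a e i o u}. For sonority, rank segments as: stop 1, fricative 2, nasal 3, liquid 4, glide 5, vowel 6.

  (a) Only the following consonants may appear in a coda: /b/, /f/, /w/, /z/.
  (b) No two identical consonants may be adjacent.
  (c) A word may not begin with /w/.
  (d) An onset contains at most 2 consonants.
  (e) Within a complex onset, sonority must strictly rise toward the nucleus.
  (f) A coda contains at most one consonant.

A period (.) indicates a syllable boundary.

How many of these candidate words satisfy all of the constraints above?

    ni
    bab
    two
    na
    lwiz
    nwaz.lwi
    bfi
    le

ni — σ1 onset /n/, coda /∅/ ok → permitted
bab — σ1 onset /b/, coda /b/ ok → permitted
two — σ1 onset /tw/ (1→5 rises), coda /∅/ ok → permitted
na — σ1 onset /n/, coda /∅/ ok → permitted
lwiz — σ1 onset /lw/ (4→5 rises), coda /z/ ok → permitted
nwaz.lwi — σ1 onset /nw/ (3→5 rises), coda /z/ ok; σ2 onset /lw/ (4→5 rises), coda /∅/ ok → permitted
bfi — σ1 onset /bf/ (1→2 rises), coda /∅/ ok → permitted
le — σ1 onset /l/, coda /∅/ ok → permitted
Permitted: ni, bab, two, na, lwiz, nwaz.lwi, bfi, le → 8.

8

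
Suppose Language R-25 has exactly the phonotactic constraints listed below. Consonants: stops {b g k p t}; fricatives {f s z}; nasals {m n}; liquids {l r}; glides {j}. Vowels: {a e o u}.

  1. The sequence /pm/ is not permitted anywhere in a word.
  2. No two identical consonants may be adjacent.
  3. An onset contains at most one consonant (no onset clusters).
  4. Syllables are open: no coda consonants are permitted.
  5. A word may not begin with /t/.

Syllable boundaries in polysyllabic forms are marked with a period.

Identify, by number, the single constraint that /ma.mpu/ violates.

/ma.mpu/: syllable 2 onset /mp/ has 2 consonants (> 1).
This is a violation of constraint 3: "An onset contains at most one consonant (no onset clusters)."
The remaining constraints (1, 2, 4, 5) are satisfied.

3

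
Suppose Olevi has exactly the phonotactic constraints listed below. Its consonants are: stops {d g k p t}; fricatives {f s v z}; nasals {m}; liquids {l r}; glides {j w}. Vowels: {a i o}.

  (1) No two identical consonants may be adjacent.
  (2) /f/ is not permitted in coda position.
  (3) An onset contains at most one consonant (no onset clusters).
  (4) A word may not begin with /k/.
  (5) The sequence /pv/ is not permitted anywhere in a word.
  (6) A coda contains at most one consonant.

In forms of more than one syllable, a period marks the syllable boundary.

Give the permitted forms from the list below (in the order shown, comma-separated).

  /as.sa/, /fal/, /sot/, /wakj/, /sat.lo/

/fal/, /sot/, /sat.lo/

/as.sa/ — violates constraint 1: adjacent identical consonants /ss/ → not permitted
/fal/ — σ1 onset /f/, coda /l/ ok → permitted
/sot/ — σ1 onset /s/, coda /t/ ok → permitted
/wakj/ — violates constraint 6: syllable 1 coda /kj/ has 2 consonants (> 1) → not permitted
/sat.lo/ — σ1 onset /s/, coda /t/ ok; σ2 onset /l/, coda /∅/ ok → permitted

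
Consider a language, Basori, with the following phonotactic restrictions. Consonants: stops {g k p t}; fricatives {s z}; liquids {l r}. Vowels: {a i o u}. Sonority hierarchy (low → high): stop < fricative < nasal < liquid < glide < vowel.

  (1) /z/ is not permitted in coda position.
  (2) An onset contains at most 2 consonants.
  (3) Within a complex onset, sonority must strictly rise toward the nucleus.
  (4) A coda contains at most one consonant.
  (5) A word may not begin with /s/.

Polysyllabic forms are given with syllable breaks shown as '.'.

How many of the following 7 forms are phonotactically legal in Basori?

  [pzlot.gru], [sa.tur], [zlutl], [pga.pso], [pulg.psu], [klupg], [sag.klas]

[pzlot.gru] — violates constraint 2: syllable 1 onset /pzl/ has 3 consonants (> 2) → phonotactically illegal
[sa.tur] — violates constraint 5: word begins with /s/ → phonotactically illegal
[zlutl] — violates constraint 4: syllable 1 coda /tl/ has 2 consonants (> 1) → phonotactically illegal
[pga.pso] — violates constraint 3: syllable 1 onset /pg/: /p/ (stop, 1) → /g/ (stop, 1) does not rise → phonotactically illegal
[pulg.psu] — violates constraint 4: syllable 1 coda /lg/ has 2 consonants (> 1) → phonotactically illegal
[klupg] — violates constraint 4: syllable 1 coda /pg/ has 2 consonants (> 1) → phonotactically illegal
[sag.klas] — violates constraint 5: word begins with /s/ → phonotactically illegal
No form is phonotactically legal → 0.

0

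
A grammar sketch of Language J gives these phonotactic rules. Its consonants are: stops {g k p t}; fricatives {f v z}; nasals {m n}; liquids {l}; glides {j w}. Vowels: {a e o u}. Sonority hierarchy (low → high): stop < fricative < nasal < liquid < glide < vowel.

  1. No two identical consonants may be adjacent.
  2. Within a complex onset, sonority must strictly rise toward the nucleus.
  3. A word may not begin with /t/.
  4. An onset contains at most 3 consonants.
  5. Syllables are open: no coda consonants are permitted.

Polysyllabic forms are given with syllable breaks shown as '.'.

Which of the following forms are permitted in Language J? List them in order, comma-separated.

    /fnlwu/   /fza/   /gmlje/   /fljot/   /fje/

/fje/

/fnlwu/ — violates constraint 4: syllable 1 onset /fnlw/ has 4 consonants (> 3) → not permitted
/fza/ — violates constraint 2: syllable 1 onset /fz/: /f/ (fricative, 2) → /z/ (fricative, 2) does not rise → not permitted
/gmlje/ — violates constraint 4: syllable 1 onset /gmlj/ has 4 consonants (> 3) → not permitted
/fljot/ — violates constraint 5: syllable 1 coda /t/ has 1 consonant (> 0) → not permitted
/fje/ — σ1 onset /fj/ (2→5 rises), coda /∅/ ok → permitted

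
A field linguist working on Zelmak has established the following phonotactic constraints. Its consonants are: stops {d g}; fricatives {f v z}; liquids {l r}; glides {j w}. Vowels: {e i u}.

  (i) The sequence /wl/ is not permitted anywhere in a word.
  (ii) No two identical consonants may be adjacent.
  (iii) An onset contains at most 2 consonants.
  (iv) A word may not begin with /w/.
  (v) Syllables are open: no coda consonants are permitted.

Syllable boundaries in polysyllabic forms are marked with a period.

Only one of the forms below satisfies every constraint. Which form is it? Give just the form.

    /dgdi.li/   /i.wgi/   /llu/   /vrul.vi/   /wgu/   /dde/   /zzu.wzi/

/dgdi.li/ — violates constraint (iii): syllable 1 onset /dgd/ has 3 consonants (> 2) → not permitted
/i.wgi/ — σ1 onset /∅/, coda /∅/ ok; σ2 onset /wg/ (2C), coda /∅/ ok → permitted
/llu/ — violates constraint (ii): adjacent identical consonants /ll/ → not permitted
/vrul.vi/ — violates constraint (v): syllable 1 coda /l/ has 1 consonant (> 0) → not permitted
/wgu/ — violates constraint (iv): word begins with /w/ → not permitted
/dde/ — violates constraint (ii): adjacent identical consonants /dd/ → not permitted
/zzu.wzi/ — violates constraint (ii): adjacent identical consonants /zz/ → not permitted

/i.wgi/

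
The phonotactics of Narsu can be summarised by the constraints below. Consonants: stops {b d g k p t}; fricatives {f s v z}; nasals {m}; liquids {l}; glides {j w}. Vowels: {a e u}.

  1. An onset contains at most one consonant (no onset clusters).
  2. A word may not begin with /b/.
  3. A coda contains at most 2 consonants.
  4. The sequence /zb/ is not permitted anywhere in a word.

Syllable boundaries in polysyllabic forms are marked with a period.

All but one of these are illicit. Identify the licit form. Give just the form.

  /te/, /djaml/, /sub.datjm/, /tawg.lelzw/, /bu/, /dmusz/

/te/

/te/ — σ1 onset /t/, coda /∅/ ok → licit
/djaml/ — violates constraint 1: syllable 1 onset /dj/ has 2 consonants (> 1) → illicit
/sub.datjm/ — violates constraint 3: syllable 2 coda /tjm/ has 3 consonants (> 2) → illicit
/tawg.lelzw/ — violates constraint 3: syllable 2 coda /lzw/ has 3 consonants (> 2) → illicit
/bu/ — violates constraint 2: word begins with /b/ → illicit
/dmusz/ — violates constraint 1: syllable 1 onset /dm/ has 2 consonants (> 1) → illicit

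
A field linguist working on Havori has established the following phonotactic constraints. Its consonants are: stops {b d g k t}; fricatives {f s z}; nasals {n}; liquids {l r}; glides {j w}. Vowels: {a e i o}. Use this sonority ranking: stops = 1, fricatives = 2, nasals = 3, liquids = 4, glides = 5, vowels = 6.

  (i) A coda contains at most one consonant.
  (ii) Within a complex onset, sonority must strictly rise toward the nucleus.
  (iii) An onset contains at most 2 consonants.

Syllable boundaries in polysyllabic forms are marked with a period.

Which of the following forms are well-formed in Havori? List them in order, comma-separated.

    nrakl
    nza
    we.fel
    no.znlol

nrakl — violates constraint (i): syllable 1 coda /kl/ has 2 consonants (> 1) → ill-formed
nza — violates constraint (ii): syllable 1 onset /nz/: /n/ (nasal, 3) → /z/ (fricative, 2) does not rise → ill-formed
we.fel — σ1 onset /w/, coda /∅/ ok; σ2 onset /f/, coda /l/ ok → well-formed
no.znlol — violates constraint (iii): syllable 2 onset /znl/ has 3 consonants (> 2) → ill-formed

we.fel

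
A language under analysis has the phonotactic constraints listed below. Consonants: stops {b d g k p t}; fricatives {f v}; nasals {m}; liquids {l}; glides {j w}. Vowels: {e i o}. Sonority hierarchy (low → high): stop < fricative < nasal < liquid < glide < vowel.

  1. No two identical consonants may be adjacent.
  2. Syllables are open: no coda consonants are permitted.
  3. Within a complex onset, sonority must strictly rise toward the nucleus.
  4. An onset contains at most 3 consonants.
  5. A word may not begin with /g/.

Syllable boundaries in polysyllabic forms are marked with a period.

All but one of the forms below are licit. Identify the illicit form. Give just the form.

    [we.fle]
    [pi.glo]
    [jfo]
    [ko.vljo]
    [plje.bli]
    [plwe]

[jfo]

[we.fle] — σ1 onset /w/, coda /∅/ ok; σ2 onset /fl/ (2→4 rises), coda /∅/ ok → licit
[pi.glo] — σ1 onset /p/, coda /∅/ ok; σ2 onset /gl/ (1→4 rises), coda /∅/ ok → licit
[jfo] — violates constraint 3: syllable 1 onset /jf/: /j/ (glide, 5) → /f/ (fricative, 2) does not rise → illicit
[ko.vljo] — σ1 onset /k/, coda /∅/ ok; σ2 onset /vlj/ (2→4→5 rises), coda /∅/ ok → licit
[plje.bli] — σ1 onset /plj/ (1→4→5 rises), coda /∅/ ok; σ2 onset /bl/ (1→4 rises), coda /∅/ ok → licit
[plwe] — σ1 onset /plw/ (1→4→5 rises), coda /∅/ ok → licit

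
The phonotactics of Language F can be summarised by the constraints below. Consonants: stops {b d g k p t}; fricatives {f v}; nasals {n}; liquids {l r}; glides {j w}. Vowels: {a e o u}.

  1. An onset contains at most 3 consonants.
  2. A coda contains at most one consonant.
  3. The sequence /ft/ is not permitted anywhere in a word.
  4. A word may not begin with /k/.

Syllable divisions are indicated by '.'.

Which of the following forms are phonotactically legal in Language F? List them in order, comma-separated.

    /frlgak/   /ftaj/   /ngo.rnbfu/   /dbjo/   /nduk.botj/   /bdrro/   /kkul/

/frlgak/ — violates constraint 1: syllable 1 onset /frlg/ has 4 consonants (> 3) → phonotactically illegal
/ftaj/ — violates constraint 3: contains banned sequence /ft/ → phonotactically illegal
/ngo.rnbfu/ — violates constraint 1: syllable 2 onset /rnbf/ has 4 consonants (> 3) → phonotactically illegal
/dbjo/ — σ1 onset /dbj/ (3C), coda /∅/ ok → phonotactically legal
/nduk.botj/ — violates constraint 2: syllable 2 coda /tj/ has 2 consonants (> 1) → phonotactically illegal
/bdrro/ — violates constraint 1: syllable 1 onset /bdrr/ has 4 consonants (> 3) → phonotactically illegal
/kkul/ — violates constraint 4: word begins with /k/ → phonotactically illegal

/dbjo/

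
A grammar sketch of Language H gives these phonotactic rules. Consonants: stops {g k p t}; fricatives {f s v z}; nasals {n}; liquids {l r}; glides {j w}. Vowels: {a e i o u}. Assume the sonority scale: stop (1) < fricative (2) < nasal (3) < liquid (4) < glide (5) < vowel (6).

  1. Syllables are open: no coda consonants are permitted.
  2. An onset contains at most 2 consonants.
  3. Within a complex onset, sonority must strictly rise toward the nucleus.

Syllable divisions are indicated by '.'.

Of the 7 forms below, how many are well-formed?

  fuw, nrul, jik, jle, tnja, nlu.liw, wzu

0

fuw — violates constraint 1: syllable 1 coda /w/ has 1 consonant (> 0) → ill-formed
nrul — violates constraint 1: syllable 1 coda /l/ has 1 consonant (> 0) → ill-formed
jik — violates constraint 1: syllable 1 coda /k/ has 1 consonant (> 0) → ill-formed
jle — violates constraint 3: syllable 1 onset /jl/: /j/ (glide, 5) → /l/ (liquid, 4) does not rise → ill-formed
tnja — violates constraint 2: syllable 1 onset /tnj/ has 3 consonants (> 2) → ill-formed
nlu.liw — violates constraint 1: syllable 2 coda /w/ has 1 consonant (> 0) → ill-formed
wzu — violates constraint 3: syllable 1 onset /wz/: /w/ (glide, 5) → /z/ (fricative, 2) does not rise → ill-formed
No form is well-formed → 0.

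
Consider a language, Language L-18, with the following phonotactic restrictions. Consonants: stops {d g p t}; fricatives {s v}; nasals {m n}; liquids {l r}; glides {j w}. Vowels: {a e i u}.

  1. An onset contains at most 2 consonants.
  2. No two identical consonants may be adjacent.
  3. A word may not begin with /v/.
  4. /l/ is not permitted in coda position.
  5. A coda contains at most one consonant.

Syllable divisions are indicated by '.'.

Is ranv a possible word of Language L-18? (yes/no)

ranv — violates constraint 5: syllable 1 coda /nv/ has 2 consonants (> 1) → ill-formed

no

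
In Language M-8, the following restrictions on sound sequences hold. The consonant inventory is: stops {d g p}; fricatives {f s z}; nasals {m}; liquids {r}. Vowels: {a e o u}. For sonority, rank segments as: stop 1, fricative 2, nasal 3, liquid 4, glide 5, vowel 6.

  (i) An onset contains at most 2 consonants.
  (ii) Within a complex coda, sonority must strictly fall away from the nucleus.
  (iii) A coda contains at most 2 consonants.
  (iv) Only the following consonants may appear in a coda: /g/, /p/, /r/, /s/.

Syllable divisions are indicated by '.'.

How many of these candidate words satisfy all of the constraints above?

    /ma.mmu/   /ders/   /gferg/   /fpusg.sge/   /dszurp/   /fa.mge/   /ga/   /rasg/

7

/ma.mmu/ — σ1 onset /m/, coda /∅/ ok; σ2 onset /mm/ (2C), coda /∅/ ok → well-formed
/ders/ — σ1 onset /d/, coda /rs/ (4→2 falls) ok → well-formed
/gferg/ — σ1 onset /gf/ (2C), coda /rg/ (4→1 falls) ok → well-formed
/fpusg.sge/ — σ1 onset /fp/ (2C), coda /sg/ (2→1 falls) ok; σ2 onset /sg/ (2C), coda /∅/ ok → well-formed
/dszurp/ — violates constraint (i): syllable 1 onset /dsz/ has 3 consonants (> 2) → ill-formed
/fa.mge/ — σ1 onset /f/, coda /∅/ ok; σ2 onset /mg/ (2C), coda /∅/ ok → well-formed
/ga/ — σ1 onset /g/, coda /∅/ ok → well-formed
/rasg/ — σ1 onset /r/, coda /sg/ (2→1 falls) ok → well-formed
Well-formed: /ma.mmu/, /ders/, /gferg/, /fpusg.sge/, /fa.mge/, /ga/, /rasg/ → 7.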